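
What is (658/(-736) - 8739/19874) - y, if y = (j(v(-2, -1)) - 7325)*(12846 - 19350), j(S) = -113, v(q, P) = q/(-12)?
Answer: -176904885618881/3656816 ≈ -4.8377e+7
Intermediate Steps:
v(q, P) = -q/12 (v(q, P) = q*(-1/12) = -q/12)
y = 48376752 (y = (-113 - 7325)*(12846 - 19350) = -7438*(-6504) = 48376752)
(658/(-736) - 8739/19874) - y = (658/(-736) - 8739/19874) - 1*48376752 = (658*(-1/736) - 8739*1/19874) - 48376752 = (-329/368 - 8739/19874) - 48376752 = -4877249/3656816 - 48376752 = -176904885618881/3656816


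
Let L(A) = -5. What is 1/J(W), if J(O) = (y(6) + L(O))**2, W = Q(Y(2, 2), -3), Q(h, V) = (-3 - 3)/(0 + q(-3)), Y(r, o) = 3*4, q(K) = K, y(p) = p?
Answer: 1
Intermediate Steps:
Y(r, o) = 12
Q(h, V) = 2 (Q(h, V) = (-3 - 3)/(0 - 3) = -6/(-3) = -6*(-1/3) = 2)
W = 2
J(O) = 1 (J(O) = (6 - 5)**2 = 1**2 = 1)
1/J(W) = 1/1 = 1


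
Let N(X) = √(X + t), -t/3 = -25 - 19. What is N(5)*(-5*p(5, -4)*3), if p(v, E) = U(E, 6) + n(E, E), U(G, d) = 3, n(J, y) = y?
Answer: 15*√137 ≈ 175.57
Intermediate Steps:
t = 132 (t = -3*(-25 - 19) = -3*(-44) = 132)
N(X) = √(132 + X) (N(X) = √(X + 132) = √(132 + X))
p(v, E) = 3 + E
N(5)*(-5*p(5, -4)*3) = √(132 + 5)*(-5*(3 - 4)*3) = √137*(-5*(-1)*3) = √137*(5*3) = √137*15 = 15*√137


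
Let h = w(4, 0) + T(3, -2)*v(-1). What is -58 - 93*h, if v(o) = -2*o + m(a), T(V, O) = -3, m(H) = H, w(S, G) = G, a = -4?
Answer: -616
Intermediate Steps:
v(o) = -4 - 2*o (v(o) = -2*o - 4 = -4 - 2*o)
h = 6 (h = 0 - 3*(-4 - 2*(-1)) = 0 - 3*(-4 + 2) = 0 - 3*(-2) = 0 + 6 = 6)
-58 - 93*h = -58 - 93*6 = -58 - 558 = -616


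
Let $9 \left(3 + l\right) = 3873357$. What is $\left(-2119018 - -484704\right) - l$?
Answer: $-2064684$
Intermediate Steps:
$l = 430370$ ($l = -3 + \frac{1}{9} \cdot 3873357 = -3 + 430373 = 430370$)
$\left(-2119018 - -484704\right) - l = \left(-2119018 - -484704\right) - 430370 = \left(-2119018 + 484704\right) - 430370 = -1634314 - 430370 = -2064684$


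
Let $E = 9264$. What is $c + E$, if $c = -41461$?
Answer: $-32197$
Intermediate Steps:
$c + E = -41461 + 9264 = -32197$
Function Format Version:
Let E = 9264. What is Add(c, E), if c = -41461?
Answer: -32197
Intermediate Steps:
Add(c, E) = Add(-41461, 9264) = -32197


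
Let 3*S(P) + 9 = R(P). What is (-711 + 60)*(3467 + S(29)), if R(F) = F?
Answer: -2261357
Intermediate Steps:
S(P) = -3 + P/3
(-711 + 60)*(3467 + S(29)) = (-711 + 60)*(3467 + (-3 + (⅓)*29)) = -651*(3467 + (-3 + 29/3)) = -651*(3467 + 20/3) = -651*10421/3 = -2261357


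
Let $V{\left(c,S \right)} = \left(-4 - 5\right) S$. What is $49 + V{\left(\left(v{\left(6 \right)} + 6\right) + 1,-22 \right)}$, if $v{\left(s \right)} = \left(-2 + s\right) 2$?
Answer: $247$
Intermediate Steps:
$v{\left(s \right)} = -4 + 2 s$
$V{\left(c,S \right)} = - 9 S$
$49 + V{\left(\left(v{\left(6 \right)} + 6\right) + 1,-22 \right)} = 49 - -198 = 49 + 198 = 247$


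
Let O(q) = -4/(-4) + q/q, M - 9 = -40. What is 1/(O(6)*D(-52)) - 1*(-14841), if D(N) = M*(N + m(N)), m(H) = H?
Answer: 95694769/6448 ≈ 14841.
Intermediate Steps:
M = -31 (M = 9 - 40 = -31)
O(q) = 2 (O(q) = -4*(-1/4) + 1 = 1 + 1 = 2)
D(N) = -62*N (D(N) = -31*(N + N) = -62*N)
1/(O(6)*D(-52)) - 1*(-14841) = 1/(2*(-62*(-52))) - 1*(-14841) = 1/(2*3224) + 14841 = 1/6448 + 14841 = 95694769/6448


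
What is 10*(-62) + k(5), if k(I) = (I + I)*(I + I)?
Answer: -520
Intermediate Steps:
k(I) = 4*I² (k(I) = (2*I)*(2*I) = 4*I²)
10*(-62) + k(5) = 10*(-62) + 4*5² = -620 + 4*25 = -620 + 100 = -520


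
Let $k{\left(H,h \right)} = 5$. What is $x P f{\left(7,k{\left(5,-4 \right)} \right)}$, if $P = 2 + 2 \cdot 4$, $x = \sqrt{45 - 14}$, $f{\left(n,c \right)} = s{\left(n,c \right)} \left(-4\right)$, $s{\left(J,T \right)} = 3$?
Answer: $- 120 \sqrt{31} \approx -668.13$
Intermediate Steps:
$f{\left(n,c \right)} = -12$ ($f{\left(n,c \right)} = 3 \left(-4\right) = -12$)
$x = \sqrt{31} \approx 5.5678$
$P = 10$ ($P = 2 + 8 = 10$)
$x P f{\left(7,k{\left(5,-4 \right)} \right)} = \sqrt{31} \cdot 10 \left(-12\right) = 10 \sqrt{31} \left(-12\right) = - 120 \sqrt{31}$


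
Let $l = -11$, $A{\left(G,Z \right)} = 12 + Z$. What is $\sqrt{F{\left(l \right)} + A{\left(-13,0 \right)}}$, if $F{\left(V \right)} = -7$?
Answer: $\sqrt{5} \approx 2.2361$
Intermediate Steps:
$\sqrt{F{\left(l \right)} + A{\left(-13,0 \right)}} = \sqrt{-7 + \left(12 + 0\right)} = \sqrt{-7 + 12} = \sqrt{5}$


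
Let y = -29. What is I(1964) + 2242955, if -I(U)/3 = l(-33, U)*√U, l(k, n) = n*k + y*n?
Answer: 2242955 + 730608*√491 ≈ 1.8432e+7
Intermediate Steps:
l(k, n) = -29*n + k*n (l(k, n) = n*k - 29*n = k*n - 29*n = -29*n + k*n)
I(U) = 186*U^(3/2) (I(U) = -3*U*(-29 - 33)*√U = -3*U*(-62)*√U = -3*(-62*U)*√U = -(-186)*U^(3/2) = 186*U^(3/2))
I(1964) + 2242955 = 186*1964^(3/2) + 2242955 = 186*(3928*√491) + 2242955 = 730608*√491 + 2242955 = 2242955 + 730608*√491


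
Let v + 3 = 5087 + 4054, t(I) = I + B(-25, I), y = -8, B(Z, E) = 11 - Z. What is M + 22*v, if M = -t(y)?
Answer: 201008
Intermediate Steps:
t(I) = 36 + I (t(I) = I + (11 - 1*(-25)) = I + (11 + 25) = I + 36 = 36 + I)
v = 9138 (v = -3 + (5087 + 4054) = -3 + 9141 = 9138)
M = -28 (M = -(36 - 8) = -1*28 = -28)
M + 22*v = -28 + 22*9138 = -28 + 201036 = 201008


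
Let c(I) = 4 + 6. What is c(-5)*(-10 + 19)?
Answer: 90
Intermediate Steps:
c(I) = 10
c(-5)*(-10 + 19) = 10*(-10 + 19) = 10*9 = 90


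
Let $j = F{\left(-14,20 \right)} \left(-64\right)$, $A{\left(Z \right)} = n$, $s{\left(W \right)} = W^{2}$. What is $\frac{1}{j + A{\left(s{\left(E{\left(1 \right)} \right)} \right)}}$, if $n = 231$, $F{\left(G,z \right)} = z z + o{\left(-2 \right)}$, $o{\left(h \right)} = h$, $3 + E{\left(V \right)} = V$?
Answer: $- \frac{1}{25241} \approx -3.9618 \cdot 10^{-5}$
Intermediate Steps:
$E{\left(V \right)} = -3 + V$
$F{\left(G,z \right)} = -2 + z^{2}$ ($F{\left(G,z \right)} = z z - 2 = z^{2} - 2 = -2 + z^{2}$)
$A{\left(Z \right)} = 231$
$j = -25472$ ($j = \left(-2 + 20^{2}\right) \left(-64\right) = \left(-2 + 400\right) \left(-64\right) = 398 \left(-64\right) = -25472$)
$\frac{1}{j + A{\left(s{\left(E{\left(1 \right)} \right)} \right)}} = \frac{1}{-25472 + 231} = \frac{1}{-25241} = - \frac{1}{25241}$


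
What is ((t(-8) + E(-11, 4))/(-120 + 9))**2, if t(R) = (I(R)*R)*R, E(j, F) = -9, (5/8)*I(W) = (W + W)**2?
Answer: 17168074729/308025 ≈ 55736.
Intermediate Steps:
I(W) = 32*W**2/5 (I(W) = 8*(W + W)**2/5 = 8*(2*W)**2/5 = 8*(4*W**2)/5 = 32*W**2/5)
t(R) = 32*R**4/5 (t(R) = ((32*R**2/5)*R)*R = (32*R**3/5)*R = 32*R**4/5)
((t(-8) + E(-11, 4))/(-120 + 9))**2 = (((32/5)*(-8)**4 - 9)/(-120 + 9))**2 = (((32/5)*4096 - 9)/(-111))**2 = ((131072/5 - 9)*(-1/111))**2 = ((131027/5)*(-1/111))**2 = (-131027/555)**2 = 17168074729/308025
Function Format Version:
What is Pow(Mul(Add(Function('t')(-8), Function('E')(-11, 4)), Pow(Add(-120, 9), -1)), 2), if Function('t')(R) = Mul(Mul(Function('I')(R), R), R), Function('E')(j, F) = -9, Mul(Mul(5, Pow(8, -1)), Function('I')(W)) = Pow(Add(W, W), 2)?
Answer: Rational(17168074729, 308025) ≈ 55736.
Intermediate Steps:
Function('I')(W) = Mul(Rational(32, 5), Pow(W, 2)) (Function('I')(W) = Mul(Rational(8, 5), Pow(Add(W, W), 2)) = Mul(Rational(8, 5), Pow(Mul(2, W), 2)) = Mul(Rational(8, 5), Mul(4, Pow(W, 2))) = Mul(Rational(32, 5), Pow(W, 2)))
Function('t')(R) = Mul(Rational(32, 5), Pow(R, 4)) (Function('t')(R) = Mul(Mul(Mul(Rational(32, 5), Pow(R, 2)), R), R) = Mul(Mul(Rational(32, 5), Pow(R, 3)), R) = Mul(Rational(32, 5), Pow(R, 4)))
Pow(Mul(Add(Function('t')(-8), Function('E')(-11, 4)), Pow(Add(-120, 9), -1)), 2) = Pow(Mul(Add(Mul(Rational(32, 5), Pow(-8, 4)), -9), Pow(Add(-120, 9), -1)), 2) = Pow(Mul(Add(Mul(Rational(32, 5), 4096), -9), Pow(-111, -1)), 2) = Pow(Mul(Add(Rational(131072, 5), -9), Rational(-1, 111)), 2) = Pow(Mul(Rational(131027, 5), Rational(-1, 111)), 2) = Pow(Rational(-131027, 555), 2) = Rational(17168074729, 308025)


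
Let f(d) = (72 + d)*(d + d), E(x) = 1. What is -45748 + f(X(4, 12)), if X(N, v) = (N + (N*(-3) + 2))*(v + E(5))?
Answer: -44812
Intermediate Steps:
X(N, v) = (1 + v)*(2 - 2*N) (X(N, v) = (N + (N*(-3) + 2))*(v + 1) = (N + (-3*N + 2))*(1 + v) = (N + (2 - 3*N))*(1 + v) = (2 - 2*N)*(1 + v) = (1 + v)*(2 - 2*N))
f(d) = 2*d*(72 + d) (f(d) = (72 + d)*(2*d) = 2*d*(72 + d))
-45748 + f(X(4, 12)) = -45748 + 2*(2 - 2*4 + 2*12 - 2*4*12)*(72 + (2 - 2*4 + 2*12 - 2*4*12)) = -45748 + 2*(2 - 8 + 24 - 96)*(72 + (2 - 8 + 24 - 96)) = -45748 + 2*(-78)*(72 - 78) = -45748 + 2*(-78)*(-6) = -45748 + 936 = -44812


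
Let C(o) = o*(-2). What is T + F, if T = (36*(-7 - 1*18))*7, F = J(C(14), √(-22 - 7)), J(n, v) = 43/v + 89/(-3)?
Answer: -18989/3 - 43*I*√29/29 ≈ -6329.7 - 7.9849*I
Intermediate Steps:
C(o) = -2*o
J(n, v) = -89/3 + 43/v (J(n, v) = 43/v + 89*(-⅓) = 43/v - 89/3 = -89/3 + 43/v)
F = -89/3 - 43*I*√29/29 (F = -89/3 + 43/(√(-22 - 7)) = -89/3 + 43/(√(-29)) = -89/3 + 43/((I*√29)) = -89/3 + 43*(-I*√29/29) = -89/3 - 43*I*√29/29 ≈ -29.667 - 7.9849*I)
T = -6300 (T = (36*(-7 - 18))*7 = (36*(-25))*7 = -900*7 = -6300)
T + F = -6300 + (-89/3 - 43*I*√29/29) = -18989/3 - 43*I*√29/29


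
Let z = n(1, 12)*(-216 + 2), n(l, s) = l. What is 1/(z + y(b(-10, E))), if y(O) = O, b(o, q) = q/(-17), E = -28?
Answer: -17/3610 ≈ -0.0047091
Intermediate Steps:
b(o, q) = -q/17 (b(o, q) = q*(-1/17) = -q/17)
z = -214 (z = 1*(-216 + 2) = 1*(-214) = -214)
1/(z + y(b(-10, E))) = 1/(-214 - 1/17*(-28)) = 1/(-214 + 28/17) = 1/(-3610/17) = -17/3610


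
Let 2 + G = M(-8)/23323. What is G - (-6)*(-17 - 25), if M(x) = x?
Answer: -5924050/23323 ≈ -254.00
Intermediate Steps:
G = -46654/23323 (G = -2 - 8/23323 = -46654/23323 ≈ -2.0003)
G - (-6)*(-17 - 25) = -46654/23323 - (-6)*(-17 - 25) = -46654/23323 - (-6)*(-42) = -46654/23323 - 1*252 = -46654/23323 - 252 = -5924050/23323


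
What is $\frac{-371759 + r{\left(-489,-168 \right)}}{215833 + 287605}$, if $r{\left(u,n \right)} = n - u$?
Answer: $- \frac{185719}{251719} \approx -0.7378$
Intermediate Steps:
$\frac{-371759 + r{\left(-489,-168 \right)}}{215833 + 287605} = \frac{-371759 - -321}{215833 + 287605} = \frac{-371759 + \left(-168 + 489\right)}{503438} = \left(-371759 + 321\right) \frac{1}{503438} = \left(-371438\right) \frac{1}{503438} = - \frac{185719}{251719}$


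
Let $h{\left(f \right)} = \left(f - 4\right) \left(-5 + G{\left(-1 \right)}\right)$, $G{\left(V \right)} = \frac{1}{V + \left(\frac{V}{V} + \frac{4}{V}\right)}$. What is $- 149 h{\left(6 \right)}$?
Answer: $\frac{3129}{2} \approx 1564.5$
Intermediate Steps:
$G{\left(V \right)} = \frac{1}{1 + V + \frac{4}{V}}$ ($G{\left(V \right)} = \frac{1}{V + \left(1 + \frac{4}{V}\right)} = \frac{1}{1 + V + \frac{4}{V}}$)
$h{\left(f \right)} = 21 - \frac{21 f}{4}$ ($h{\left(f \right)} = \left(f - 4\right) \left(-5 - \frac{1}{4 - 1 + \left(-1\right)^{2}}\right) = \left(-4 + f\right) \left(-5 - \frac{1}{4 - 1 + 1}\right) = \left(-4 + f\right) \left(-5 - \frac{1}{4}\right) = \left(-4 + f\right) \left(- \frac{21}{4}\right) = 21 - \frac{21 f}{4}$)
$- 149 h{\left(6 \right)} = - 149 \left(21 - \frac{63}{2}\right) = \left(-149\right) \left(- \frac{21}{2}\right) = \frac{3129}{2}$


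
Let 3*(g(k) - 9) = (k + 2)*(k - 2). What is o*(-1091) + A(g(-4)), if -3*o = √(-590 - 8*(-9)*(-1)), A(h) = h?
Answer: 13 + 1091*I*√662/3 ≈ 13.0 + 9356.9*I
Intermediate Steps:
g(k) = 9 + (-2 + k)*(2 + k)/3 (g(k) = 9 + ((k + 2)*(k - 2))/3 = 9 + ((2 + k)*(-2 + k))/3 = 9 + ((-2 + k)*(2 + k))/3 = 9 + (-2 + k)*(2 + k)/3)
o = -I*√662/3 (o = -√(-590 - 8*(-9)*(-1))/3 = -√(-590 + 72*(-1))/3 = -√(-590 - 72)/3 = -I*√662/3 ≈ -8.5764*I)
o*(-1091) + A(g(-4)) = -I*√662/3*(-1091) + (23/3 + (⅓)*(-4)²) = 1091*I*√662/3 + (23/3 + (⅓)*16) = 1091*I*√662/3 + (23/3 + 16/3) = 1091*I*√662/3 + 13 = 13 + 1091*I*√662/3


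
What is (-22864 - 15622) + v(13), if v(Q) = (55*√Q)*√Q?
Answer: -37771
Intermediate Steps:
v(Q) = 55*Q
(-22864 - 15622) + v(13) = (-22864 - 15622) + 55*13 = -38486 + 715 = -37771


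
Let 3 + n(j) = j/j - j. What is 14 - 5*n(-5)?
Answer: -1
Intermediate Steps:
n(j) = -2 - j (n(j) = -3 + (j/j - j) = -3 + (1 - j) = -2 - j)
14 - 5*n(-5) = 14 - 5*(-2 - 1*(-5)) = 14 - 5*(-2 + 5) = 14 - 5*3 = 14 - 15 = -1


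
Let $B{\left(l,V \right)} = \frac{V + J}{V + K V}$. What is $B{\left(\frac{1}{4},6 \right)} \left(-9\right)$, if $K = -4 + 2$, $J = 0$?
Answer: $9$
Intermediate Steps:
$K = -2$
$B{\left(l,V \right)} = -1$ ($B{\left(l,V \right)} = \frac{V + 0}{V - 2 V} = \frac{V}{\left(-1\right) V} = V \left(- \frac{1}{V}\right) = -1$)
$B{\left(\frac{1}{4},6 \right)} \left(-9\right) = \left(-1\right) \left(-9\right) = 9$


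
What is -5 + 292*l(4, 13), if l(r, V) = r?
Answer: 1163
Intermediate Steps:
-5 + 292*l(4, 13) = -5 + 292*4 = -5 + 1168 = 1163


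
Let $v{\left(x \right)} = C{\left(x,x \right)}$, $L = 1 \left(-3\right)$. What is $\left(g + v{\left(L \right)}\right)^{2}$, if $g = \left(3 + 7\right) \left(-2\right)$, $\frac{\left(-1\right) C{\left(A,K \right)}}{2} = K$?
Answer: $196$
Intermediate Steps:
$L = -3$
$C{\left(A,K \right)} = - 2 K$
$g = -20$ ($g = 10 \left(-2\right) = -20$)
$v{\left(x \right)} = - 2 x$
$\left(g + v{\left(L \right)}\right)^{2} = \left(-20 - -6\right)^{2} = \left(-20 + 6\right)^{2} = \left(-14\right)^{2} = 196$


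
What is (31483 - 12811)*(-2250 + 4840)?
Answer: 48360480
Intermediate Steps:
(31483 - 12811)*(-2250 + 4840) = 18672*2590 = 48360480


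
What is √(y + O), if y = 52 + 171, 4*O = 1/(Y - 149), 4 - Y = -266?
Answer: √107933/22 ≈ 14.933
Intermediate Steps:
Y = 270 (Y = 4 - 1*(-266) = 4 + 266 = 270)
O = 1/484 (O = 1/(4*(270 - 149)) = (¼)/121 = (¼)*(1/121) = 1/484 ≈ 0.0020661)
y = 223
√(y + O) = √(223 + 1/484) = √(107933/484) = √107933/22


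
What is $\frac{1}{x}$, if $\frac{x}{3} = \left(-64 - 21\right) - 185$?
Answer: $- \frac{1}{810} \approx -0.0012346$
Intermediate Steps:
$x = -810$ ($x = 3 \left(\left(-64 - 21\right) - 185\right) = 3 \left(-85 - 185\right) = 3 \left(-270\right) = -810$)
$\frac{1}{x} = \frac{1}{-810} = - \frac{1}{810}$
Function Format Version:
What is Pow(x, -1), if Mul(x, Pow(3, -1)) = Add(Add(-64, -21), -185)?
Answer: Rational(-1, 810) ≈ -0.0012346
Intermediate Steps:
x = -810 (x = Mul(3, Add(Add(-64, -21), -185)) = Mul(3, Add(-85, -185)) = Mul(3, -270) = -810)
Pow(x, -1) = Pow(-810, -1) = Rational(-1, 810)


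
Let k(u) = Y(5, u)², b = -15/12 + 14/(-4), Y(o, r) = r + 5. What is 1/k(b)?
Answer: 16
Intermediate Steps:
Y(o, r) = 5 + r
b = -19/4 (b = -15*1/12 + 14*(-¼) = -5/4 - 7/2 = -19/4 ≈ -4.7500)
k(u) = (5 + u)²
1/k(b) = 1/((5 - 19/4)²) = 1/((¼)²) = 1/(1/16) = 16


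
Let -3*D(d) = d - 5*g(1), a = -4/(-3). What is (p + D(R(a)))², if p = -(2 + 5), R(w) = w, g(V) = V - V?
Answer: 4489/81 ≈ 55.420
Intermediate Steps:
a = 4/3 (a = -4*(-⅓) = 4/3 ≈ 1.3333)
g(V) = 0
D(d) = -d/3 (D(d) = -(d - 5*0)/3 = -(d + 0)/3 = -d/3)
p = -7 (p = -1*7 = -7)
(p + D(R(a)))² = (-7 - ⅓*4/3)² = (-7 - 4/9)² = (-67/9)² = 4489/81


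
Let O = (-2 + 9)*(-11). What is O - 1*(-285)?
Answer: 208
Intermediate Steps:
O = -77 (O = 7*(-11) = -77)
O - 1*(-285) = -77 - 1*(-285) = -77 + 285 = 208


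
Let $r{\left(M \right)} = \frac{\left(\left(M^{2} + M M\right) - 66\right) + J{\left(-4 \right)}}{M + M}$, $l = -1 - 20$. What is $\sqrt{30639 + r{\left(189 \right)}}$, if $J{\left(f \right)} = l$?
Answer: $\frac{\sqrt{54380186}}{42} \approx 175.58$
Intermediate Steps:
$l = -21$ ($l = -1 - 20 = -21$)
$J{\left(f \right)} = -21$
$r{\left(M \right)} = \frac{-87 + 2 M^{2}}{2 M}$ ($r{\left(M \right)} = \frac{\left(\left(M^{2} + M M\right) - 66\right) - 21}{M + M} = \frac{\left(\left(M^{2} + M^{2}\right) - 66\right) - 21}{2 M} = \left(\left(2 M^{2} - 66\right) - 21\right) \frac{1}{2 M} = \left(\left(-66 + 2 M^{2}\right) - 21\right) \frac{1}{2 M} = \left(-87 + 2 M^{2}\right) \frac{1}{2 M} = \frac{-87 + 2 M^{2}}{2 M}$)
$\sqrt{30639 + r{\left(189 \right)}} = \sqrt{30639 + \left(189 - \frac{87}{2 \cdot 189}\right)} = \sqrt{30639 + \left(189 - \frac{29}{126}\right)} = \sqrt{30639 + \frac{23785}{126}} = \sqrt{\frac{3884299}{126}} = \frac{\sqrt{54380186}}{42}$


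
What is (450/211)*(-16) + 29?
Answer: -1081/211 ≈ -5.1232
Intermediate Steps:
(450/211)*(-16) + 29 = -7200/211 + 29 = -1081/211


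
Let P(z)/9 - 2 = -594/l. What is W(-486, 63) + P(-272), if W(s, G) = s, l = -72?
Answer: -1575/4 ≈ -393.75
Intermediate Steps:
P(z) = 369/4 (P(z) = 18 + 9*(-594/(-72)) = 18 + 9*(-594*(-1/72)) = 18 + 9*(33/4) = 18 + 297/4 = 369/4)
W(-486, 63) + P(-272) = -486 + 369/4 = -1575/4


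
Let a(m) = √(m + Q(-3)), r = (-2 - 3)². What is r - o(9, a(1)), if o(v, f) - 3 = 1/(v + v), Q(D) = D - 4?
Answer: 395/18 ≈ 21.944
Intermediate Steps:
Q(D) = -4 + D
r = 25 (r = (-5)² = 25)
a(m) = √(-7 + m) (a(m) = √(m + (-4 - 3)) = √(m - 7) = √(-7 + m))
o(v, f) = 3 + 1/(2*v) (o(v, f) = 3 + 1/(v + v) = 3 + 1/(2*v))
r - o(9, a(1)) = 25 - (3 + (½)/9) = 25 - (3 + (½)*(⅑)) = 25 - (3 + 1/18) = 25 - 1*55/18 = 25 - 55/18 = 395/18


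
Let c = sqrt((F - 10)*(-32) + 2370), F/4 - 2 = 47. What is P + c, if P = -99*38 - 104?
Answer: -3866 + 3*I*sqrt(398) ≈ -3866.0 + 59.85*I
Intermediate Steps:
F = 196 (F = 8 + 4*47 = 8 + 188 = 196)
P = -3866 (P = -3762 - 104 = -3866)
c = 3*I*sqrt(398) (c = sqrt((196 - 10)*(-32) + 2370) = sqrt(186*(-32) + 2370) = sqrt(-5952 + 2370) = sqrt(-3582) = 3*I*sqrt(398) ≈ 59.85*I)
P + c = -3866 + 3*I*sqrt(398)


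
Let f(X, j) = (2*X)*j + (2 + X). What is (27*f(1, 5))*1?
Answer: 351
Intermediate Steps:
f(X, j) = 2 + X + 2*X*j (f(X, j) = 2*X*j + (2 + X) = 2 + X + 2*X*j)
(27*f(1, 5))*1 = (27*(2 + 1 + 2*1*5))*1 = (27*(2 + 1 + 10))*1 = (27*13)*1 = 351*1 = 351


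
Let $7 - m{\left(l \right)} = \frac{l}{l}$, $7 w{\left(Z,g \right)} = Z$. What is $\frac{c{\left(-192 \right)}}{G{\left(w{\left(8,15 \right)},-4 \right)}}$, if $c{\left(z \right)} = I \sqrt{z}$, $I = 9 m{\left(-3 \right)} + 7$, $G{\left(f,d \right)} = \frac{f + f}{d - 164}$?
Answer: $- 35868 i \sqrt{3} \approx - 62125.0 i$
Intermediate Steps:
$w{\left(Z,g \right)} = \frac{Z}{7}$
$m{\left(l \right)} = 6$ ($m{\left(l \right)} = 7 - \frac{l}{l} = 7 - 1 = 6$)
$G{\left(f,d \right)} = \frac{2 f}{-164 + d}$
$I = 61$ ($I = 9 \cdot 6 + 7 = 54 + 7 = 61$)
$c{\left(z \right)} = 61 \sqrt{z}$
$\frac{c{\left(-192 \right)}}{G{\left(w{\left(8,15 \right)},-4 \right)}} = \frac{61 \sqrt{-192}}{2 \cdot \frac{1}{7} \cdot 8 \frac{1}{-164 - 4}} = \frac{61 \cdot 8 i \sqrt{3}}{2 \cdot \frac{8}{7} \frac{1}{-168}} = \frac{488 i \sqrt{3}}{2 \cdot \frac{8}{7} \left(- \frac{1}{168}\right)} = \frac{488 i \sqrt{3}}{- \frac{2}{147}} = 488 i \sqrt{3} \left(- \frac{147}{2}\right) = - 35868 i \sqrt{3}$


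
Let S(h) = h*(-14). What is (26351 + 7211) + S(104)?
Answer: 32106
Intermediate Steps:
S(h) = -14*h
(26351 + 7211) + S(104) = (26351 + 7211) - 14*104 = 33562 - 1456 = 32106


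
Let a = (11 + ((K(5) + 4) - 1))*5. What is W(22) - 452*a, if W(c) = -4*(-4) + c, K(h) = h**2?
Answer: -88102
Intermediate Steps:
W(c) = 16 + c
a = 195 (a = (11 + ((5**2 + 4) - 1))*5 = (11 + ((25 + 4) - 1))*5 = (11 + (29 - 1))*5 = (11 + 28)*5 = 39*5 = 195)
W(22) - 452*a = (16 + 22) - 452*195 = 38 - 88140 = -88102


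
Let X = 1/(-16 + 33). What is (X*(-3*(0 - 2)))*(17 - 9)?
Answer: 48/17 ≈ 2.8235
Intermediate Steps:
X = 1/17 ≈ 0.058824
(X*(-3*(0 - 2)))*(17 - 9) = ((-3*(0 - 2))/17)*(17 - 9) = ((-3*(-2))/17)*8 = ((1/17)*6)*8 = (6/17)*8 = 48/17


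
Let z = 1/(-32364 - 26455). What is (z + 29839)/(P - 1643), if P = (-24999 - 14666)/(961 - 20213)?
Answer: -11263062631760/619390950283 ≈ -18.184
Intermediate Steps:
z = -1/58819 (z = 1/(-58819) = -1/58819 ≈ -1.7001e-5)
P = 39665/19252 (P = -39665/(-19252) = -39665*(-1/19252) = 39665/19252 ≈ 2.0603)
(z + 29839)/(P - 1643) = (-1/58819 + 29839)/(39665/19252 - 1643) = 1755100140/(58819*(-31591371/19252)) = (1755100140/58819)*(-19252/31591371) = -11263062631760/619390950283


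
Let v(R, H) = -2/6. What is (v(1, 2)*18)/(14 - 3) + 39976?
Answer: 439730/11 ≈ 39975.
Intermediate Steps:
v(R, H) = -1/3 (v(R, H) = -2*1/6 = -1/3)
(v(1, 2)*18)/(14 - 3) + 39976 = (-1/3*18)/(14 - 3) + 39976 = -6/11 + 39976 = 439730/11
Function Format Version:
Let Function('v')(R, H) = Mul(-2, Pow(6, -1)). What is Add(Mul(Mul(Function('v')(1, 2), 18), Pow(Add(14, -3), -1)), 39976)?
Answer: Rational(439730, 11) ≈ 39975.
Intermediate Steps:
Function('v')(R, H) = Rational(-1, 3) (Function('v')(R, H) = Mul(-2, Rational(1, 6)) = Rational(-1, 3))
Add(Mul(Mul(Function('v')(1, 2), 18), Pow(Add(14, -3), -1)), 39976) = Add(Mul(Mul(Rational(-1, 3), 18), Pow(Add(14, -3), -1)), 39976) = Add(Mul(-6, Pow(11, -1)), 39976) = Add(Mul(-6, Rational(1, 11)), 39976) = Add(Rational(-6, 11), 39976) = Rational(439730, 11)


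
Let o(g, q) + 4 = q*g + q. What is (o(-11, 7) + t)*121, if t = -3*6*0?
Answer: -8954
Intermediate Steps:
t = 0 (t = -18*0 = 0)
o(g, q) = -4 + q + g*q (o(g, q) = -4 + (q*g + q) = -4 + (g*q + q) = -4 + (q + g*q) = -4 + q + g*q)
(o(-11, 7) + t)*121 = ((-4 + 7 - 11*7) + 0)*121 = ((-4 + 7 - 77) + 0)*121 = (-74 + 0)*121 = -74*121 = -8954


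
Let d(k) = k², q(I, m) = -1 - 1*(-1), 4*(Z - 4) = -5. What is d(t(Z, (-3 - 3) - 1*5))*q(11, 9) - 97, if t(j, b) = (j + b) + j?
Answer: -97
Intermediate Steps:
Z = 11/4 (Z = 4 + (¼)*(-5) = 4 - 5/4 = 11/4 ≈ 2.7500)
q(I, m) = 0 (q(I, m) = -1 + 1 = 0)
t(j, b) = b + 2*j (t(j, b) = (b + j) + j = b + 2*j)
d(t(Z, (-3 - 3) - 1*5))*q(11, 9) - 97 = (((-3 - 3) - 1*5) + 2*(11/4))²*0 - 97 = ((-6 - 5) + 11/2)²*0 - 97 = (-11 + 11/2)²*0 - 97 = (-11/2)²*0 - 97 = (121/4)*0 - 97 = 0 - 97 = -97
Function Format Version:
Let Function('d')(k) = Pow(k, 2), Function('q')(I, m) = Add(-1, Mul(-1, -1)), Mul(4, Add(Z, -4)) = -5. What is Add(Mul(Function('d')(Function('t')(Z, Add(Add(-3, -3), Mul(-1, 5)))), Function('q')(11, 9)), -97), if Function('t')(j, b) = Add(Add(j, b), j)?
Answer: -97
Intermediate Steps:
Z = Rational(11, 4) (Z = Add(4, Mul(Rational(1, 4), -5)) = Add(4, Rational(-5, 4)) = Rational(11, 4) ≈ 2.7500)
Function('q')(I, m) = 0 (Function('q')(I, m) = Add(-1, 1) = 0)
Function('t')(j, b) = Add(b, Mul(2, j)) (Function('t')(j, b) = Add(Add(b, j), j) = Add(b, Mul(2, j)))
Add(Mul(Function('d')(Function('t')(Z, Add(Add(-3, -3), Mul(-1, 5)))), Function('q')(11, 9)), -97) = Add(Mul(Pow(Add(Add(Add(-3, -3), Mul(-1, 5)), Mul(2, Rational(11, 4))), 2), 0), -97) = Add(Mul(Pow(Add(Add(-6, -5), Rational(11, 2)), 2), 0), -97) = Add(Mul(Pow(Add(-11, Rational(11, 2)), 2), 0), -97) = Add(Mul(Pow(Rational(-11, 2), 2), 0), -97) = Add(Mul(Rational(121, 4), 0), -97) = Add(0, -97) = -97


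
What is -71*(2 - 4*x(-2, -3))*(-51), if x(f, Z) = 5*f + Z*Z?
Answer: 21726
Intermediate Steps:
x(f, Z) = Z² + 5*f (x(f, Z) = 5*f + Z² = Z² + 5*f)
-71*(2 - 4*x(-2, -3))*(-51) = -71*(2 - 4*((-3)² + 5*(-2)))*(-51) = -71*(2 - 4*(9 - 10))*(-51) = -71*(2 - 4*(-1))*(-51) = -71*(2 + 4)*(-51) = -71*6*(-51) = -426*(-51) = 21726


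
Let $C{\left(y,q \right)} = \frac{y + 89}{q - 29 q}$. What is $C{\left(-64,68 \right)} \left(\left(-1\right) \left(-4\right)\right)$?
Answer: $- \frac{25}{476} \approx -0.052521$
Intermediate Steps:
$C{\left(y,q \right)} = - \frac{89 + y}{28 q}$ ($C{\left(y,q \right)} = \frac{89 + y}{\left(-28\right) q} = \left(89 + y\right) \left(- \frac{1}{28 q}\right) = - \frac{89 + y}{28 q}$)
$C{\left(-64,68 \right)} \left(\left(-1\right) \left(-4\right)\right) = \frac{-89 - -64}{28 \cdot 68} \left(\left(-1\right) \left(-4\right)\right) = \frac{1}{28} \cdot \frac{1}{68} \left(-89 + 64\right) 4 = \frac{1}{28} \cdot \frac{1}{68} \left(-25\right) 4 = \left(- \frac{25}{1904}\right) 4 = - \frac{25}{476}$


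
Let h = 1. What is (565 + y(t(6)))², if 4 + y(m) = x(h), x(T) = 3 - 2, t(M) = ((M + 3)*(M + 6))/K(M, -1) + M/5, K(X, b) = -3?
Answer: 315844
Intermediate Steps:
t(M) = M/5 - (3 + M)*(6 + M)/3 (t(M) = ((M + 3)*(M + 6))/(-3) + M/5 = ((3 + M)*(6 + M))*(-⅓) + M*(⅕) = -(3 + M)*(6 + M)/3 + M/5 = M/5 - (3 + M)*(6 + M)/3)
x(T) = 1
y(m) = -3 (y(m) = -4 + 1 = -3)
(565 + y(t(6)))² = (565 - 3)² = 562² = 315844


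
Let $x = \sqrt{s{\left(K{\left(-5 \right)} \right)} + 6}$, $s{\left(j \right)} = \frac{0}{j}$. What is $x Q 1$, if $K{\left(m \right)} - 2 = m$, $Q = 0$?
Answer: $0$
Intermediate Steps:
$K{\left(m \right)} = 2 + m$
$s{\left(j \right)} = 0$
$x = \sqrt{6}$ ($x = \sqrt{0 + 6} = \sqrt{6} \approx 2.4495$)
$x Q 1 = \sqrt{6} \cdot 0 \cdot 1 = 0 \cdot 1 = 0$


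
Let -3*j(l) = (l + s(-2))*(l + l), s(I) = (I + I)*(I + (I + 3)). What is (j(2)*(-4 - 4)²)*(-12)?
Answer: 6144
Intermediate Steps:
s(I) = 2*I*(3 + 2*I) (s(I) = (2*I)*(I + (3 + I)) = (2*I)*(3 + 2*I) = 2*I*(3 + 2*I))
j(l) = -2*l*(4 + l)/3 (j(l) = -(l + 2*(-2)*(3 + 2*(-2)))*(l + l)/3 = -(l + 2*(-2)*(3 - 4))*2*l/3 = -(l + 2*(-2)*(-1))*2*l/3 = -(l + 4)*2*l/3 = -(4 + l)*2*l/3 = -2*l*(4 + l)/3)
(j(2)*(-4 - 4)²)*(-12) = ((-⅔*2*(4 + 2))*(-4 - 4)²)*(-12) = (-⅔*2*6*(-8)²)*(-12) = -8*64*(-12) = -512*(-12) = 6144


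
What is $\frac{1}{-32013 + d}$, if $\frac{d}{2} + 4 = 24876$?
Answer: $\frac{1}{17731} \approx 5.6398 \cdot 10^{-5}$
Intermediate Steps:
$d = 49744$ ($d = -8 + 2 \cdot 24876 = -8 + 49752 = 49744$)
$\frac{1}{-32013 + d} = \frac{1}{-32013 + 49744} = \frac{1}{17731}$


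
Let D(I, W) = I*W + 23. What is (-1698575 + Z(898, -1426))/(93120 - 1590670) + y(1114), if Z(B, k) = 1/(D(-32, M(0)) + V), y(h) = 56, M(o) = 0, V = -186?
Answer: 6973252063/122050325 ≈ 57.134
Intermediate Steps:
D(I, W) = 23 + I*W
Z(B, k) = -1/163 (Z(B, k) = 1/((23 - 32*0) - 186) = 1/((23 + 0) - 186) = 1/(23 - 186) = 1/(-163) = -1/163)
(-1698575 + Z(898, -1426))/(93120 - 1590670) + y(1114) = (-1698575 - 1/163)/(93120 - 1590670) + 56 = -276867726/163/(-1497550) + 56 = -276867726/163*(-1/1497550) + 56 = 138433863/122050325 + 56 = 6973252063/122050325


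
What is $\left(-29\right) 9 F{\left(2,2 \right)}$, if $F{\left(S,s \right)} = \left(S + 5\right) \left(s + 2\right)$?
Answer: $-7308$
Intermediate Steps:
$F{\left(S,s \right)} = \left(2 + s\right) \left(5 + S\right)$ ($F{\left(S,s \right)} = \left(5 + S\right) \left(2 + s\right) = \left(2 + s\right) \left(5 + S\right)$)
$\left(-29\right) 9 F{\left(2,2 \right)} = \left(-29\right) 9 \left(10 + 2 \cdot 2 + 5 \cdot 2 + 2 \cdot 2\right) = - 261 \left(10 + 4 + 10 + 4\right) = \left(-261\right) 28 = -7308$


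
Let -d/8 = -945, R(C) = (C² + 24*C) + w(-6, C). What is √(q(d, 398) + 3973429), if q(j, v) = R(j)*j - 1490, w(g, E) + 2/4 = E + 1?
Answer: √433514031719 ≈ 6.5842e+5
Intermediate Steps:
w(g, E) = ½ + E (w(g, E) = -½ + (E + 1) = -½ + (1 + E) = ½ + E)
R(C) = ½ + C² + 25*C (R(C) = (C² + 24*C) + (½ + C) = ½ + C² + 25*C)
d = 7560 (d = -8*(-945) = 7560)
q(j, v) = -1490 + j*(½ + j² + 25*j) (q(j, v) = (½ + j² + 25*j)*j - 1490 = j*(½ + j² + 25*j) - 1490 = -1490 + j*(½ + j² + 25*j))
√(q(d, 398) + 3973429) = √((-1490 + 7560³ + (½)*7560 + 25*7560²) + 3973429) = √((-1490 + 432081216000 + 3780 + 25*57153600) + 3973429) = √((-1490 + 432081216000 + 3780 + 1428840000) + 3973429) = √(433510058290 + 3973429) = √433514031719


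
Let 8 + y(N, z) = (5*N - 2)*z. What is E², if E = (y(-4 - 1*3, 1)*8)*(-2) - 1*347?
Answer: 139129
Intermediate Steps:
y(N, z) = -8 + z*(-2 + 5*N) (y(N, z) = -8 + (5*N - 2)*z = -8 + (-2 + 5*N)*z = -8 + z*(-2 + 5*N))
E = 373 (E = ((-8 - 2*1 + 5*(-4 - 1*3)*1)*8)*(-2) - 1*347 = ((-8 - 2 + 5*(-4 - 3)*1)*8)*(-2) - 347 = ((-8 - 2 + 5*(-7)*1)*8)*(-2) - 347 = ((-8 - 2 - 35)*8)*(-2) - 347 = -45*8*(-2) - 347 = -360*(-2) - 347 = 720 - 347 = 373)
E² = 373² = 139129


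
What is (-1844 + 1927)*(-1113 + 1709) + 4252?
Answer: 53720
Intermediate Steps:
(-1844 + 1927)*(-1113 + 1709) + 4252 = 83*596 + 4252 = 49468 + 4252 = 53720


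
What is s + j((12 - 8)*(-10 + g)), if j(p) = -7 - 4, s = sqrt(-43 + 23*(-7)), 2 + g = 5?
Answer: -11 + 2*I*sqrt(51) ≈ -11.0 + 14.283*I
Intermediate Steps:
g = 3 (g = -2 + 5 = 3)
s = 2*I*sqrt(51) (s = sqrt(-43 - 161) = sqrt(-204) = 2*I*sqrt(51) ≈ 14.283*I)
j(p) = -11
s + j((12 - 8)*(-10 + g)) = 2*I*sqrt(51) - 11 = -11 + 2*I*sqrt(51)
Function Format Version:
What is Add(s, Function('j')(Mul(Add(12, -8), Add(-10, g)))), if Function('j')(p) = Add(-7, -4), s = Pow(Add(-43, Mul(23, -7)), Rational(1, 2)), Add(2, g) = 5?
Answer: Add(-11, Mul(2, I, Pow(51, Rational(1, 2)))) ≈ Add(-11.000, Mul(14.283, I))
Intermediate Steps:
g = 3 (g = Add(-2, 5) = 3)
s = Mul(2, I, Pow(51, Rational(1, 2))) (s = Pow(Add(-43, -161), Rational(1, 2)) = Pow(-204, Rational(1, 2)) = Mul(2, I, Pow(51, Rational(1, 2))) ≈ Mul(14.283, I))
Function('j')(p) = -11
Add(s, Function('j')(Mul(Add(12, -8), Add(-10, g)))) = Add(Mul(2, I, Pow(51, Rational(1, 2))), -11) = Add(-11, Mul(2, I, Pow(51, Rational(1, 2))))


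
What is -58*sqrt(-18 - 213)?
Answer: -58*I*sqrt(231) ≈ -881.52*I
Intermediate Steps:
-58*sqrt(-18 - 213) = -58*I*sqrt(231)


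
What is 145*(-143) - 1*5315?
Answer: -26050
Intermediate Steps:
145*(-143) - 1*5315 = -20735 - 5315 = -26050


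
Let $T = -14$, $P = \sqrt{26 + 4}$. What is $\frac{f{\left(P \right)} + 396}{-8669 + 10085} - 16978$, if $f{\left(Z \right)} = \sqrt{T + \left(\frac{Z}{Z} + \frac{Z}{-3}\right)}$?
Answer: $- \frac{2003371}{118} + \frac{i \sqrt{117 + 3 \sqrt{30}}}{4248} \approx -16978.0 + 0.0027192 i$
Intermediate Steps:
$P = \sqrt{30} \approx 5.4772$
$f{\left(Z \right)} = \sqrt{-13 - \frac{Z}{3}}$ ($f{\left(Z \right)} = \sqrt{-14 + \left(\frac{Z}{Z} + \frac{Z}{-3}\right)} = \sqrt{-14 + \left(1 + Z \left(- \frac{1}{3}\right)\right)} = \sqrt{-14 - \left(-1 + \frac{Z}{3}\right)} = \sqrt{-13 - \frac{Z}{3}}$)
$\frac{f{\left(P \right)} + 396}{-8669 + 10085} - 16978 = \frac{\frac{\sqrt{-117 - 3 \sqrt{30}}}{3} + 396}{-8669 + 10085} - 16978 = \frac{396 + \frac{\sqrt{-117 - 3 \sqrt{30}}}{3}}{1416} - 16978 = \left(396 + \frac{\sqrt{-117 - 3 \sqrt{30}}}{3}\right) \frac{1}{1416} - 16978 = \left(\frac{33}{118} + \frac{\sqrt{-117 - 3 \sqrt{30}}}{4248}\right) - 16978 = - \frac{2003371}{118} + \frac{\sqrt{-117 - 3 \sqrt{30}}}{4248}$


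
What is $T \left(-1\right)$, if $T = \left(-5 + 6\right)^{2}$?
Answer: $-1$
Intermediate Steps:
$T = 1$ ($T = 1^{2} = 1$)
$T \left(-1\right) = 1 \left(-1\right) = -1$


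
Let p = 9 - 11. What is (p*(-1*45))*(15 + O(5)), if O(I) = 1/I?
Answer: 1368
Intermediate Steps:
p = -2
(p*(-1*45))*(15 + O(5)) = (-(-2)*45)*(15 + 1/5) = (-2*(-45))*(15 + ⅕) = 90*(76/5) = 1368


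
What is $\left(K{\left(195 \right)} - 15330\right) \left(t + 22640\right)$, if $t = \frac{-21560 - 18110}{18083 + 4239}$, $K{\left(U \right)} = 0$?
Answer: $- \frac{3873357592650}{11161} \approx -3.4704 \cdot 10^{8}$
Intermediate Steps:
$t = - \frac{19835}{11161}$ ($t = - \frac{39670}{22322} = \left(-39670\right) \frac{1}{22322} = - \frac{19835}{11161} \approx -1.7772$)
$\left(K{\left(195 \right)} - 15330\right) \left(t + 22640\right) = \left(0 - 15330\right) \left(- \frac{19835}{11161} + 22640\right) = \left(-15330\right) \frac{252665205}{11161} = - \frac{3873357592650}{11161}$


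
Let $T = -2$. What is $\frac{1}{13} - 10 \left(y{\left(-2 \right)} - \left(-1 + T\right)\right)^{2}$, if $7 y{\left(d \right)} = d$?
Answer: $- \frac{46881}{637} \approx -73.597$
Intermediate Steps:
$y{\left(d \right)} = \frac{d}{7}$
$\frac{1}{13} - 10 \left(y{\left(-2 \right)} - \left(-1 + T\right)\right)^{2} = \frac{1}{13} - 10 \left(\frac{1}{7} \left(-2\right) + \left(1 - -2\right)\right)^{2} = \frac{1}{13} - 10 \left(- \frac{2}{7} + \left(1 + 2\right)\right)^{2} = \frac{1}{13} - 10 \left(- \frac{2}{7} + 3\right)^{2} = \frac{1}{13} - 10 \left(\frac{19}{7}\right)^{2} = \frac{1}{13} - \frac{3610}{49} = - \frac{46881}{637}$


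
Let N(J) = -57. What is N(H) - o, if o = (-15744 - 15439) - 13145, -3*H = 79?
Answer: 44271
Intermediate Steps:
H = -79/3 (H = -⅓*79 = -79/3 ≈ -26.333)
o = -44328 (o = -31183 - 13145 = -44328)
N(H) - o = -57 - 1*(-44328) = -57 + 44328 = 44271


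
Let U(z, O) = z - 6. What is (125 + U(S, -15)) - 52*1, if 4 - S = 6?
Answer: 65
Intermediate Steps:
S = -2 (S = 4 - 1*6 = 4 - 6 = -2)
U(z, O) = -6 + z
(125 + U(S, -15)) - 52*1 = (125 + (-6 - 2)) - 52*1 = (125 - 8) - 52 = 117 - 52 = 65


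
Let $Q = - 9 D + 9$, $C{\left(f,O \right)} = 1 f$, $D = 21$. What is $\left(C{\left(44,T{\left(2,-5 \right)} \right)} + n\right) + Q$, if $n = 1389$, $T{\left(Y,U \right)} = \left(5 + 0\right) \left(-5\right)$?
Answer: $1253$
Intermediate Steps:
$T{\left(Y,U \right)} = -25$ ($T{\left(Y,U \right)} = 5 \left(-5\right) = -25$)
$C{\left(f,O \right)} = f$
$Q = -180$ ($Q = \left(-9\right) 21 + 9 = -189 + 9 = -180$)
$\left(C{\left(44,T{\left(2,-5 \right)} \right)} + n\right) + Q = \left(44 + 1389\right) - 180 = 1433 - 180 = 1253$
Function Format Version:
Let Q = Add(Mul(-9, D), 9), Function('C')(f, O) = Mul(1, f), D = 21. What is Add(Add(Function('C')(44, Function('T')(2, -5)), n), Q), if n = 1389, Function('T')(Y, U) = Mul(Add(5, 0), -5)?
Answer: 1253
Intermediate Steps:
Function('T')(Y, U) = -25 (Function('T')(Y, U) = Mul(5, -5) = -25)
Function('C')(f, O) = f
Q = -180 (Q = Add(Mul(-9, 21), 9) = Add(-189, 9) = -180)
Add(Add(Function('C')(44, Function('T')(2, -5)), n), Q) = Add(Add(44, 1389), -180) = Add(1433, -180) = 1253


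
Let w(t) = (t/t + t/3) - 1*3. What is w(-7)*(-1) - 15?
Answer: -32/3 ≈ -10.667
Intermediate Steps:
w(t) = -2 + t/3 (w(t) = (1 + t*(1/3)) - 3 = (1 + t/3) - 3 = -2 + t/3)
w(-7)*(-1) - 15 = (-2 + (1/3)*(-7))*(-1) - 15 = (-2 - 7/3)*(-1) - 15 = -13/3*(-1) - 15 = 13/3 - 15 = -32/3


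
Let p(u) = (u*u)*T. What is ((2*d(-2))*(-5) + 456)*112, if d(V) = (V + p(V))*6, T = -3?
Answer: 145152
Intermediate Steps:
p(u) = -3*u² (p(u) = (u*u)*(-3) = u²*(-3) = -3*u²)
d(V) = -18*V² + 6*V (d(V) = (V - 3*V²)*6 = -18*V² + 6*V)
((2*d(-2))*(-5) + 456)*112 = ((2*(6*(-2)*(1 - 3*(-2))))*(-5) + 456)*112 = ((2*(6*(-2)*(1 + 6)))*(-5) + 456)*112 = ((2*(6*(-2)*7))*(-5) + 456)*112 = ((2*(-84))*(-5) + 456)*112 = (-168*(-5) + 456)*112 = (840 + 456)*112 = 1296*112 = 145152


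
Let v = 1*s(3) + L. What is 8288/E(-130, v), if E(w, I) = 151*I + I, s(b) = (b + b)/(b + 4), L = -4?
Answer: -3626/209 ≈ -17.349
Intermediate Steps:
s(b) = 2*b/(4 + b) (s(b) = (2*b)/(4 + b) = 2*b/(4 + b))
v = -22/7 (v = 1*(2*3/(4 + 3)) - 4 = 1*(2*3/7) - 4 = 1*(2*3*(1/7)) - 4 = 1*(6/7) - 4 = 6/7 - 4 = -22/7 ≈ -3.1429)
E(w, I) = 152*I
8288/E(-130, v) = 8288/((152*(-22/7))) = 8288/(-3344/7) = 8288*(-7/3344) = -3626/209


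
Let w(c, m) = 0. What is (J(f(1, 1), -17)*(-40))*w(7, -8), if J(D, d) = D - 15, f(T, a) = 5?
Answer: 0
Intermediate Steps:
J(D, d) = -15 + D
(J(f(1, 1), -17)*(-40))*w(7, -8) = ((-15 + 5)*(-40))*0 = -10*(-40)*0 = 400*0 = 0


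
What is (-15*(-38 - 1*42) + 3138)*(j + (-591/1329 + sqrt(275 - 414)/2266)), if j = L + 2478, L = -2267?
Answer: 404631288/443 + 2169*I*sqrt(139)/1133 ≈ 9.1339e+5 + 22.57*I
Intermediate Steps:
j = 211 (j = -2267 + 2478 = 211)
(-15*(-38 - 1*42) + 3138)*(j + (-591/1329 + sqrt(275 - 414)/2266)) = (-15*(-38 - 1*42) + 3138)*(211 + (-591/1329 + sqrt(275 - 414)/2266)) = (-15*(-38 - 42) + 3138)*(211 + (-591*1/1329 + sqrt(-139)*(1/2266))) = (-15*(-80) + 3138)*(211 + (-197/443 + (I*sqrt(139))*(1/2266))) = (1200 + 3138)*(211 + (-197/443 + I*sqrt(139)/2266)) = 4338*(93276/443 + I*sqrt(139)/2266) = 404631288/443 + 2169*I*sqrt(139)/1133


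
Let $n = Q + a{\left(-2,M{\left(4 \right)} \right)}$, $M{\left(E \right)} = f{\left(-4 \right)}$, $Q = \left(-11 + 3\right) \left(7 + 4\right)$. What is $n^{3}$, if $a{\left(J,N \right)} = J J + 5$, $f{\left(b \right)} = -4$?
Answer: $-493039$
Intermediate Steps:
$Q = -88$ ($Q = \left(-8\right) 11 = -88$)
$M{\left(E \right)} = -4$
$a{\left(J,N \right)} = 5 + J^{2}$ ($a{\left(J,N \right)} = J^{2} + 5 = 5 + J^{2}$)
$n = -79$ ($n = -88 + \left(5 + \left(-2\right)^{2}\right) = -88 + \left(5 + 4\right) = -88 + 9 = -79$)
$n^{3} = \left(-79\right)^{3} = -493039$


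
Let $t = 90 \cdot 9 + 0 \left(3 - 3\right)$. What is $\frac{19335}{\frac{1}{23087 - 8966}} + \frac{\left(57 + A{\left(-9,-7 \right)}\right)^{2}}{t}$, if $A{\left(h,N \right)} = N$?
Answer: $\frac{22115392585}{81} \approx 2.7303 \cdot 10^{8}$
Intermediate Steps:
$t = 810$ ($t = 810 + 0 \cdot 0 = 810 + 0 = 810$)
$\frac{19335}{\frac{1}{23087 - 8966}} + \frac{\left(57 + A{\left(-9,-7 \right)}\right)^{2}}{t} = \frac{19335}{\frac{1}{23087 - 8966}} + \frac{\left(57 - 7\right)^{2}}{810} = \frac{19335}{\frac{1}{14121}} + 50^{2} \cdot \frac{1}{810} = 19335 \frac{1}{\frac{1}{14121}} + 2500 \cdot \frac{1}{810} = 19335 \cdot 14121 + \frac{250}{81} = 273029535 + \frac{250}{81} = \frac{22115392585}{81}$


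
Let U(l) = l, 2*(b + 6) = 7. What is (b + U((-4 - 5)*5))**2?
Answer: 9025/4 ≈ 2256.3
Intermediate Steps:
b = -5/2 (b = -6 + (1/2)*7 = -6 + 7/2 = -5/2 ≈ -2.5000)
(b + U((-4 - 5)*5))**2 = (-5/2 + (-4 - 5)*5)**2 = (-5/2 - 9*5)**2 = (-5/2 - 45)**2 = (-95/2)**2 = 9025/4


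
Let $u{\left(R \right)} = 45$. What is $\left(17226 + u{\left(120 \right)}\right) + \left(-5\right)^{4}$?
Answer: $17896$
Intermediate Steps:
$\left(17226 + u{\left(120 \right)}\right) + \left(-5\right)^{4} = \left(17226 + 45\right) + \left(-5\right)^{4} = 17271 + 625 = 17896$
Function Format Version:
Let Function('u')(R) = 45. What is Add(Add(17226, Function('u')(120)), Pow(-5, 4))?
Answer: 17896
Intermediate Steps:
Add(Add(17226, Function('u')(120)), Pow(-5, 4)) = Add(Add(17226, 45), Pow(-5, 4)) = Add(17271, 625) = 17896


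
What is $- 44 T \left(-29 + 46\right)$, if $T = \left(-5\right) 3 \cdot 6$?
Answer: $67320$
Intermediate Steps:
$T = -90$ ($T = \left(-15\right) 6 = -90$)
$- 44 T \left(-29 + 46\right) = \left(-44\right) \left(-90\right) \left(-29 + 46\right) = 3960 \cdot 17 = 67320$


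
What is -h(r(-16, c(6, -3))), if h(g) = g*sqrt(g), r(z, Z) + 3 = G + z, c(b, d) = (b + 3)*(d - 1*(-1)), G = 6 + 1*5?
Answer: 16*I*sqrt(2) ≈ 22.627*I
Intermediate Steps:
G = 11 (G = 6 + 5 = 11)
c(b, d) = (1 + d)*(3 + b) (c(b, d) = (3 + b)*(d + 1) = (3 + b)*(1 + d) = (1 + d)*(3 + b))
r(z, Z) = 8 + z (r(z, Z) = -3 + (11 + z) = 8 + z)
h(g) = g**(3/2)
-h(r(-16, c(6, -3))) = -(8 - 16)**(3/2) = -(-8)**(3/2) = -(-16)*I*sqrt(2) = 16*I*sqrt(2)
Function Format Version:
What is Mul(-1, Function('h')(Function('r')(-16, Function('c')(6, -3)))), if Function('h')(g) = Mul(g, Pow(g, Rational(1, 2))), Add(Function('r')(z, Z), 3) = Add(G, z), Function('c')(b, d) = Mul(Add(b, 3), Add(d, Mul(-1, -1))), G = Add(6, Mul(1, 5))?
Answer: Mul(16, I, Pow(2, Rational(1, 2))) ≈ Mul(22.627, I)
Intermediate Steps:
G = 11 (G = Add(6, 5) = 11)
Function('c')(b, d) = Mul(Add(1, d), Add(3, b)) (Function('c')(b, d) = Mul(Add(3, b), Add(d, 1)) = Mul(Add(3, b), Add(1, d)) = Mul(Add(1, d), Add(3, b)))
Function('r')(z, Z) = Add(8, z) (Function('r')(z, Z) = Add(-3, Add(11, z)) = Add(8, z))
Function('h')(g) = Pow(g, Rational(3, 2))
Mul(-1, Function('h')(Function('r')(-16, Function('c')(6, -3)))) = Mul(-1, Pow(Add(8, -16), Rational(3, 2))) = Mul(-1, Pow(-8, Rational(3, 2))) = Mul(-1, Mul(-16, I, Pow(2, Rational(1, 2)))) = Mul(16, I, Pow(2, Rational(1, 2)))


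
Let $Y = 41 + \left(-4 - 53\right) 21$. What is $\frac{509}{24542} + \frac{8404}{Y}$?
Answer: $- \frac{51415641}{7092638} \approx -7.2492$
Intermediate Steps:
$Y = -1156$ ($Y = 41 + \left(-4 - 53\right) 21 = 41 - 1197 = -1156$)
$\frac{509}{24542} + \frac{8404}{Y} = \frac{509}{24542} + \frac{8404}{-1156} = 509 \cdot \frac{1}{24542} + 8404 \left(- \frac{1}{1156}\right) = \frac{509}{24542} - \frac{2101}{289} = - \frac{51415641}{7092638}$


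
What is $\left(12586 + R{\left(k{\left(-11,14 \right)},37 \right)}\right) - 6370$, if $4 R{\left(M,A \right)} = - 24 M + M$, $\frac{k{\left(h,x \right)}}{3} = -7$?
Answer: $\frac{25347}{4} \approx 6336.8$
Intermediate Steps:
$k{\left(h,x \right)} = -21$ ($k{\left(h,x \right)} = 3 \left(-7\right) = -21$)
$R{\left(M,A \right)} = - \frac{23 M}{4}$ ($R{\left(M,A \right)} = \frac{- 24 M + M}{4} = \frac{\left(-23\right) M}{4} = - \frac{23 M}{4}$)
$\left(12586 + R{\left(k{\left(-11,14 \right)},37 \right)}\right) - 6370 = \left(12586 - - \frac{483}{4}\right) - 6370 = \left(12586 + \frac{483}{4}\right) - 6370 = \frac{50827}{4} - 6370 = \frac{25347}{4}$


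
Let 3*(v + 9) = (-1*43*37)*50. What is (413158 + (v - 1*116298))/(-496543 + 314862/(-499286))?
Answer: -202461221929/371875924740 ≈ -0.54443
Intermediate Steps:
v = -79577/3 (v = -9 + ((-1*43*37)*50)/3 = -9 + (-43*37*50)/3 = -9 + (-1591*50)/3 = -9 + (⅓)*(-79550) = -9 - 79550/3 = -79577/3 ≈ -26526.)
(413158 + (v - 1*116298))/(-496543 + 314862/(-499286)) = (413158 + (-79577/3 - 1*116298))/(-496543 + 314862/(-499286)) = (413158 + (-79577/3 - 116298))/(-496543 + 314862*(-1/499286)) = (413158 - 428471/3)/(-496543 - 157431/249643) = 811003/(3*(-123958641580/249643)) = (811003/3)*(-249643/123958641580) = -202461221929/371875924740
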